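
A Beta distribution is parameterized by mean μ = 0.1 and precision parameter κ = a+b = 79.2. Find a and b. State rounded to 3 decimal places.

a = μκ = 0.1×79.2 = 7.920 and b = (1−μ)κ = 0.9×79.2 = 71.280.

a = 7.920, b = 71.280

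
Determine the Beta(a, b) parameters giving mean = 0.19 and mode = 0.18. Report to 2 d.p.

Let s = a+b. Mean gives a = μs = 0.19s; mode gives (a−1)/(s−2) = 0.18.
Substituting: 0.19s − 1 = 0.18(s−2) = 0.18s − 0.36, so 0.01s = 0.64 and s = 64.0000.
Then a = 0.19×64.0000 = 12.16 and b = s−a = 51.84.

a = 12.16, b = 51.84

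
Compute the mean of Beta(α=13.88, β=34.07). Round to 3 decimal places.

E[X] = α/(α+β) = 13.88/47.95 = 0.289.

0.289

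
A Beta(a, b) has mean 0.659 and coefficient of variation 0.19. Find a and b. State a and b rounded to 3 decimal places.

a = 8.787, b = 4.547

Var = (CV·μ)² = (0.19×0.659)² = 0.015678.
a+b = μ(1−μ)/Var − 1 = 0.224719/0.015678 − 1 = 13.3338.
Thus a = 0.659·13.3338 = 8.787 and b = 0.341·13.3338 = 4.547.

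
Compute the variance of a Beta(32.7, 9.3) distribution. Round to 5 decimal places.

Var = αβ/[(α+β)²(α+β+1)] = (32.7×9.3)/(42.0²×43.0) = 304.11/75852.000 = 0.00401.

0.00401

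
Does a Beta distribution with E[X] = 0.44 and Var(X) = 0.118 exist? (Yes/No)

A Beta with mean μ has variance μ(1−μ)/(α+β+1) < μ(1−μ).
Here μ(1−μ) = 0.44×0.56 = 0.2464, and 0.118 < 0.2464.

Yes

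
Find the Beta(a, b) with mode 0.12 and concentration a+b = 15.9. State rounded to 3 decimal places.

a = 2.668, b = 13.232

Mode = (a−1)/(κ−2) with κ = a+b, so a−1 = 0.12·13.9 = 1.668.
a = 2.668; b = κ − a = 13.232.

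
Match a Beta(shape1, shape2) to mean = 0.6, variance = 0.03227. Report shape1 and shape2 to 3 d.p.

shape1 = 3.862, shape2 = 2.575

Let s = shape1+shape2. The Beta variance is μ(1−μ)/(s+1).
So s+1 = μ(1−μ)/σ² = (0.6×0.4)/0.03227 = 0.24/0.03227 = 7.4372, giving s = 6.4372.
Then shape1 = μs = 0.6×6.4372 = 3.862 and shape2 = (1−μ)s = 0.4×6.4372 = 2.575.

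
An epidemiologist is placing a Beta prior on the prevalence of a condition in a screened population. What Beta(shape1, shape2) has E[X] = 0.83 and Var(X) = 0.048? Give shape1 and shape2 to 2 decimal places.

By moment matching, shape1+shape2 = μ(1−μ)/σ² − 1 = (0.83·0.17)/0.048 − 1 = 2.9396 − 1 = 1.9396.
Since shape1/(shape1+shape2) = μ, shape1 = 0.83·1.9396 = 1.61 and shape2 = 0.17·1.9396 = 0.33.

shape1 = 1.61, shape2 = 0.33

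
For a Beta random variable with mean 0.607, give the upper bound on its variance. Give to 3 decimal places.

0.239

Var = μ(1−μ)/(α+β+1), which approaches μ(1−μ) as α+β → 0.
So the supremum is μ(1−μ) = 0.607×0.393 = 0.239.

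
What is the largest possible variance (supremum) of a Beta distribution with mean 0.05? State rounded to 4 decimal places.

0.0475

Var = μ(1−μ)/(α+β+1), which approaches μ(1−μ) as α+β → 0.
So the supremum is μ(1−μ) = 0.05×0.95 = 0.0475.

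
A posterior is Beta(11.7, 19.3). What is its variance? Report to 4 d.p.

μ = 11.7/31.0 = 0.377419; Var = μ(1−μ)/(α+β+1) = 0.2349740/32.0 = 0.0073.

0.0073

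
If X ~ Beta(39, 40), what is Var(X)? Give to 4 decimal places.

0.0031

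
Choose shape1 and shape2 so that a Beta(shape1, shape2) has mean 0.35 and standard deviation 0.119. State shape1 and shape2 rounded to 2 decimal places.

shape1 = 5.27, shape2 = 9.79

First σ² = 0.014161. Setting shape1 = μn, shape2 = (1−μ)n with n = shape1+shape2,
μ(1−μ)/(n+1) = 0.014161 ⇒ n+1 = 0.2275/0.014161 = 16.0652 ⇒ n = 15.0652.
Hence shape1 = 0.35×15.0652 = 5.27, shape2 = 0.65×15.0652 = 9.79.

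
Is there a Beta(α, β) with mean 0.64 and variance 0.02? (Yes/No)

The Beta variance bound is σ² < μ(1−μ).
Here μ(1−μ) = 0.64×0.36 = 0.2304, and 0.02 < 0.2304.

Yes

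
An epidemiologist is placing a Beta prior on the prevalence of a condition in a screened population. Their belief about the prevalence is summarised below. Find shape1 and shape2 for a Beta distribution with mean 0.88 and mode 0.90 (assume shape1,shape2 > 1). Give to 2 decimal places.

shape1 = 35.20, shape2 = 4.80

With s = shape1+shape2: μ = shape1/s and mode = (shape1−1)/(s−2). Eliminating shape1 = μs,
μs − 1 = m(s−2) ⇒ s(μ−m) = 1−2m ⇒ s = -0.80/-0.02 = 40.0000.
So shape1 = μs = 35.20, shape2 = (1−μ)s = 4.80.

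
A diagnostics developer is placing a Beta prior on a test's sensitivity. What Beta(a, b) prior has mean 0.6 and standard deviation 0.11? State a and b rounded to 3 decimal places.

σ² = 0.11² = 0.0121.
With s = a+b, Var = μ(1−μ)/(s+1), so s+1 = (0.6×0.4)/0.0121 = 19.8347 and s = 18.8347.
a = μs = 11.301, b = (1−μ)s = 7.534.

a = 11.301, b = 7.534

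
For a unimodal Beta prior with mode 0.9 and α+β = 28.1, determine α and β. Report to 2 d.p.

For α,β>1 the mode is (α−1)/(α+β−2), so α = mode·(κ−2)+1 = 0.9×26.1+1 = 24.49.
And β = (1−mode)·(κ−2)+1 = 0.1×26.1+1 = 3.61.

α = 24.49, β = 3.61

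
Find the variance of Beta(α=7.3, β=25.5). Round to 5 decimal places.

μ = 7.3/32.8 = 0.222561; Var = μ(1−μ)/(α+β+1) = 0.1730276/33.8 = 0.00512.

0.00512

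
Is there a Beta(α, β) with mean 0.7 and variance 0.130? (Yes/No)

Yes

For any Beta, Var(X) < E[X]·(1−E[X]).
Here μ(1−μ) = 0.7×0.3 = 0.21, and 0.130 < 0.21.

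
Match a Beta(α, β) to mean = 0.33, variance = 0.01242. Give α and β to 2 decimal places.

α = 5.54, β = 11.26

Let s = α+β. The Beta variance is μ(1−μ)/(s+1).
So s+1 = μ(1−μ)/σ² = (0.33×0.67)/0.01242 = 0.2211/0.01242 = 17.8019, giving s = 16.8019.
Then α = μs = 0.33×16.8019 = 5.54 and β = (1−μ)s = 0.67×16.8019 = 11.26.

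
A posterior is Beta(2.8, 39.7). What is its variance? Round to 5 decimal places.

μ = 2.8/42.5 = 0.065882; Var = μ(1−μ)/(α+β+1) = 0.0615419/43.5 = 0.00141.

0.00141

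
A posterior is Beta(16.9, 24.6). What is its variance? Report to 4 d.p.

μ = 16.9/41.5 = 0.407229; Var = μ(1−μ)/(α+β+1) = 0.2413935/42.5 = 0.0057.

0.0057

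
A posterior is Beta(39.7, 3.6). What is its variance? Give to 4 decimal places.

Var = αβ/[(α+β)²(α+β+1)] = (39.7×3.6)/(43.3²×44.3) = 142.92/83057.627 = 0.0017.

0.0017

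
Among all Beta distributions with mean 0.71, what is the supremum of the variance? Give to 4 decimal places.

0.2059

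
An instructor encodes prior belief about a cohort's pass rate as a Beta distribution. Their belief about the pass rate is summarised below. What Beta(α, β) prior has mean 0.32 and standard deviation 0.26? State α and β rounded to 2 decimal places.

First σ² = 0.0676. Setting α = μn, β = (1−μ)n with n = α+β,
μ(1−μ)/(n+1) = 0.0676 ⇒ n+1 = 0.2176/0.0676 = 3.2189 ⇒ n = 2.2189.
Hence α = 0.32×2.2189 = 0.71, β = 0.68×2.2189 = 1.51.

α = 0.71, β = 1.51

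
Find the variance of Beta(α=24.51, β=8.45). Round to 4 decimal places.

0.0056

α+β = 32.96 and αβ = 207.1095, so Var = αβ/[(α+β)²(α+β+1)] = 207.1095/36892.839936 = 0.0056.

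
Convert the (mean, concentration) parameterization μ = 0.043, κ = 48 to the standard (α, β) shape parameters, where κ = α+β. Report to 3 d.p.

Split κ in proportion μ : (1−μ): α = 0.043·48 = 2.064, β = 48 − 2.064 = 45.936.

α = 2.064, β = 45.936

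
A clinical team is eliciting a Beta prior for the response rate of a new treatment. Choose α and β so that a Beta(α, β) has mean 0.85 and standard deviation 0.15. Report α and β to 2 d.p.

α = 3.97, β = 0.70

σ² = 0.15² = 0.0225.
With s = α+β, Var = μ(1−μ)/(s+1), so s+1 = (0.85×0.15)/0.0225 = 5.6667 and s = 4.6667.
α = μs = 3.97, β = (1−μ)s = 0.70.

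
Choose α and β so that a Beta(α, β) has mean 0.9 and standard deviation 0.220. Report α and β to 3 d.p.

α = 0.774, β = 0.086

σ² = 0.220² = 0.048400.
With s = α+β, Var = μ(1−μ)/(s+1), so s+1 = (0.9×0.1)/0.048400 = 1.8595 and s = 0.8595.
α = μs = 0.774, β = (1−μ)s = 0.086.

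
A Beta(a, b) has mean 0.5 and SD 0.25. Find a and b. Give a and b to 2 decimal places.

a = 1.50, b = 1.50

First σ² = 0.0625. Setting a = μn, b = (1−μ)n with n = a+b,
μ(1−μ)/(n+1) = 0.0625 ⇒ n+1 = 0.25/0.0625 = 4.0000 ⇒ n = 3.0000.
Hence a = 0.5×3.0000 = 1.50, b = 0.5×3.0000 = 1.50.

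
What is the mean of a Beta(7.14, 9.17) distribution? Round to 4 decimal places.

The Beta mean is α/(α+β) = 7.14/(7.14+9.17) = 0.4378.

0.4378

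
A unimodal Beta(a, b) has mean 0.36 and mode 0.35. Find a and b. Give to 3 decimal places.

Let s = a+b. Mean gives a = μs = 0.36s; mode gives (a−1)/(s−2) = 0.35.
Substituting: 0.36s − 1 = 0.35(s−2) = 0.35s − 0.70, so 0.01s = 0.30 and s = 30.0000.
Then a = 0.36×30.0000 = 10.800 and b = s−a = 19.200.

a = 10.800, b = 19.200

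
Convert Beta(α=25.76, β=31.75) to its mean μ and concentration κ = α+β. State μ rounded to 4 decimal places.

μ = 0.4479, κ = 57.51

κ = α+β = 25.76+31.75 = 57.51; μ = α/κ = 25.76/57.51 = 0.4479.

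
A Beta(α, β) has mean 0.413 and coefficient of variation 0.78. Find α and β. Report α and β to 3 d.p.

σ = CV·μ = 0.78×0.413 = 0.32214, so σ² = 0.103774.
s+1 = μ(1−μ)/σ² = 0.242431/0.103774 = 2.3361, so s = α+β = 1.3361.
α = μs = 0.552, β = (1−μ)s = 0.784.

α = 0.552, β = 0.784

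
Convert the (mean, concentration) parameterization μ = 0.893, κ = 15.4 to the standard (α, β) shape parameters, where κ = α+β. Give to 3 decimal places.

α = μκ = 0.893×15.4 = 13.752 and β = (1−μ)κ = 0.107×15.4 = 1.648.

α = 13.752, β = 1.648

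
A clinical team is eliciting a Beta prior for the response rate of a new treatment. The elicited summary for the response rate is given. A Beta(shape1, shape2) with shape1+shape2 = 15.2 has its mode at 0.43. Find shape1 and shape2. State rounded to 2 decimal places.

shape1 = 6.68, shape2 = 8.52

Since the density peak of Beta(shape1,shape2) is at (shape1−1)/(shape1+shape2−2),
shape1 = 1 + 0.43(15.2−2) = 6.68 and shape2 = 15.2 − 6.68 = 8.52.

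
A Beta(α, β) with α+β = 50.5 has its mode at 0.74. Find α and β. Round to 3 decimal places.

Mode = (α−1)/(κ−2) with κ = α+β, so α−1 = 0.74·48.5 = 35.890.
α = 36.890; β = κ − α = 13.610.

α = 36.890, β = 13.610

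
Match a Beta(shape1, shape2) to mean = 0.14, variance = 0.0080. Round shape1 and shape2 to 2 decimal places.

shape1 = 1.97, shape2 = 12.08

Let s = shape1+shape2. The Beta variance is μ(1−μ)/(s+1).
So s+1 = μ(1−μ)/σ² = (0.14×0.86)/0.0080 = 0.1204/0.0080 = 15.0500, giving s = 14.0500.
Then shape1 = μs = 0.14×14.0500 = 1.97 and shape2 = (1−μ)s = 0.86×14.0500 = 12.08.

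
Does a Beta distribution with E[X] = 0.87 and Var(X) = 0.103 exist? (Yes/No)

Yes

The Beta variance bound is σ² < μ(1−μ).
Here μ(1−μ) = 0.87×0.13 = 0.1131, and 0.103 < 0.1131.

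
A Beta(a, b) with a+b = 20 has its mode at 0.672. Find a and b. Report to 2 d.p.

a = 13.10, b = 6.90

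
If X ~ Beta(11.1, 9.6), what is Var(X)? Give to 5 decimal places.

0.01146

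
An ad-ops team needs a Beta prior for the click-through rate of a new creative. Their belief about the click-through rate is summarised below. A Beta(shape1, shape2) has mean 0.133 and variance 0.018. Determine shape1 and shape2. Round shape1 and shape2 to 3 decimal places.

Let s = shape1+shape2. The Beta variance is μ(1−μ)/(s+1).
So s+1 = μ(1−μ)/σ² = (0.133×0.867)/0.018 = 0.115311/0.018 = 6.4062, giving s = 5.4062.
Then shape1 = μs = 0.133×5.4062 = 0.719 and shape2 = (1−μ)s = 0.867×5.4062 = 4.687.

shape1 = 0.719, shape2 = 4.687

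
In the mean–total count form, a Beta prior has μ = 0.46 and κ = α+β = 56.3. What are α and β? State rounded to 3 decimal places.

α = 25.898, β = 30.402

α = μκ = 0.46×56.3 = 25.898 and β = (1−μ)κ = 0.54×56.3 = 30.402.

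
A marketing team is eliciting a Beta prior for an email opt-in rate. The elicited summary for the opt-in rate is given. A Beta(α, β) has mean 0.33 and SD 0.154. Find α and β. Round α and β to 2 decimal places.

α = 2.75, β = 5.58

First σ² = 0.023716. Setting α = μn, β = (1−μ)n with n = α+β,
μ(1−μ)/(n+1) = 0.023716 ⇒ n+1 = 0.2211/0.023716 = 9.3228 ⇒ n = 8.3228.
Hence α = 0.33×8.3228 = 2.75, β = 0.67×8.3228 = 5.58.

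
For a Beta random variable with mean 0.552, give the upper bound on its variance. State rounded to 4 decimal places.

Var = μ(1−μ)/(α+β+1), which approaches μ(1−μ) as α+β → 0.
So the supremum is μ(1−μ) = 0.552×0.448 = 0.2473.

0.2473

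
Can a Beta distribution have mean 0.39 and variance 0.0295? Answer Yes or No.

Yes

A Beta with mean μ has variance μ(1−μ)/(α+β+1) < μ(1−μ).
Here μ(1−μ) = 0.39×0.61 = 0.2379, and 0.0295 < 0.2379.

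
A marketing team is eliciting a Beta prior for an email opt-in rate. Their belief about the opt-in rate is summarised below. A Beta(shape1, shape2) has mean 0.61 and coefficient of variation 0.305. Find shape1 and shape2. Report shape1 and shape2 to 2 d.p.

σ = CV·μ = 0.305×0.61 = 0.18605, so σ² = 0.034615.
s+1 = μ(1−μ)/σ² = 0.2379/0.034615 = 6.8728, so s = shape1+shape2 = 5.8728.
shape1 = μs = 3.58, shape2 = (1−μ)s = 2.29.

shape1 = 3.58, shape2 = 2.29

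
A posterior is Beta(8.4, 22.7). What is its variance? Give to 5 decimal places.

0.00614

α+β = 31.1 and αβ = 190.68, so Var = αβ/[(α+β)²(α+β+1)] = 190.68/31047.441 = 0.00614.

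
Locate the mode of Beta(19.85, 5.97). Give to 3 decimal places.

0.791

The density x^(α−1)(1−x)^(β−1) is maximised at (α−1)/(α+β−2) = 18.85/23.82 = 0.791.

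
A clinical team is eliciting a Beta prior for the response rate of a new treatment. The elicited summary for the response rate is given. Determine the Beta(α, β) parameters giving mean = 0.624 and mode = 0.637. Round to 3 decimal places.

α = 13.152, β = 7.925

With s = α+β: μ = α/s and mode = (α−1)/(s−2). Eliminating α = μs,
μs − 1 = m(s−2) ⇒ s(μ−m) = 1−2m ⇒ s = -0.274/-0.013 = 21.0769.
So α = μs = 13.152, β = (1−μ)s = 7.925.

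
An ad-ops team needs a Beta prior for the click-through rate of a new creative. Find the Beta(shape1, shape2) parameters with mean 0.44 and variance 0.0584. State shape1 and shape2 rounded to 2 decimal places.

Write ν = shape1+shape2; then shape1 = μν and Var = μ(1−μ)/(ν+1).
ν = μ(1−μ)/Var − 1 = 0.2464/0.0584 − 1 = 3.2192.
shape1 = 0.44·3.2192 = 1.42, shape2 = 0.56·3.2192 = 1.80.

shape1 = 1.42, shape2 = 1.80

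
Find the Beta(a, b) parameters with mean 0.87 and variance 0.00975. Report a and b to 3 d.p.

a = 9.222, b = 1.378

Let s = a+b. The Beta variance is μ(1−μ)/(s+1).
So s+1 = μ(1−μ)/σ² = (0.87×0.13)/0.00975 = 0.1131/0.00975 = 11.6000, giving s = 10.6000.
Then a = μs = 0.87×10.6000 = 9.222 and b = (1−μ)s = 0.13×10.6000 = 1.378.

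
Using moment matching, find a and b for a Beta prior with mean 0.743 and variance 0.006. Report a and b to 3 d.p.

a = 22.903, b = 7.922

Let s = a+b. The Beta variance is μ(1−μ)/(s+1).
So s+1 = μ(1−μ)/σ² = (0.743×0.257)/0.006 = 0.190951/0.006 = 31.8252, giving s = 30.8252.
Then a = μs = 0.743×30.8252 = 22.903 and b = (1−μ)s = 0.257×30.8252 = 7.922.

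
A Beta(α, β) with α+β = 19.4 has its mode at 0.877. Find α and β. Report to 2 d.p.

α = 16.26, β = 3.14

Since the density peak of Beta(α,β) is at (α−1)/(α+β−2),
α = 1 + 0.877(19.4−2) = 16.26 and β = 19.4 − 16.26 = 3.14.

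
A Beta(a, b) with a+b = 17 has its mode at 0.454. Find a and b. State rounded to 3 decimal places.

a = 7.810, b = 9.190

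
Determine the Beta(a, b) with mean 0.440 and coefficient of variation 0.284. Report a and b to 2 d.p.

a = 6.50, b = 8.28

Var = (CV·μ)² = (0.284×0.440)² = 0.015615.
a+b = μ(1−μ)/Var − 1 = 0.246400/0.015615 − 1 = 14.7797.
Thus a = 0.440·14.7797 = 6.50 and b = 0.560·14.7797 = 8.28.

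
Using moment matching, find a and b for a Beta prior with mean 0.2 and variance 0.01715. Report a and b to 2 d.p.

a = 1.67, b = 6.66

By moment matching, a+b = μ(1−μ)/σ² − 1 = (0.2·0.8)/0.01715 − 1 = 9.3294 − 1 = 8.3294.
Since a/(a+b) = μ, a = 0.2·8.3294 = 1.67 and b = 0.8·8.3294 = 6.66.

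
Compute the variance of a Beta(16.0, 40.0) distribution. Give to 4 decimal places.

Var = αβ/[(α+β)²(α+β+1)] = (16.0×40.0)/(56.0²×57.0) = 640.00/178752.000 = 0.0036.

0.0036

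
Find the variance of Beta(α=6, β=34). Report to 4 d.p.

0.0031

α+β = 40 and αβ = 204, so Var = αβ/[(α+β)²(α+β+1)] = 204/65600 = 0.0031.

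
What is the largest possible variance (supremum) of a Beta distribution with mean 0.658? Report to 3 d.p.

0.225

For fixed mean μ the Beta variance is μ(1−μ)/(α+β+1), increasing as α+β decreases.
Its least upper bound (not attained) is μ(1−μ) = 0.658·0.342 = 0.225.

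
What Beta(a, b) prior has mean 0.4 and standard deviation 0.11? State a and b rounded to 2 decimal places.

σ² = 0.11² = 0.0121.
With s = a+b, Var = μ(1−μ)/(s+1), so s+1 = (0.4×0.6)/0.0121 = 19.8347 and s = 18.8347.
a = μs = 7.53, b = (1−μ)s = 11.30.

a = 7.53, b = 11.30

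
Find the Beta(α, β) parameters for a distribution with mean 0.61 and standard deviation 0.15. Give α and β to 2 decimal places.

α = 5.84, β = 3.73

First σ² = 0.0225. Setting α = μn, β = (1−μ)n with n = α+β,
μ(1−μ)/(n+1) = 0.0225 ⇒ n+1 = 0.2379/0.0225 = 10.5733 ⇒ n = 9.5733.
Hence α = 0.61×9.5733 = 5.84, β = 0.39×9.5733 = 3.73.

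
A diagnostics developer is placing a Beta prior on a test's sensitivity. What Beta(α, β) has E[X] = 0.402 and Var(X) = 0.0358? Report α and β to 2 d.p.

α = 2.30, β = 3.42

By moment matching, α+β = μ(1−μ)/σ² − 1 = (0.402·0.598)/0.0358 − 1 = 6.7150 − 1 = 5.7150.
Since α/(α+β) = μ, α = 0.402·5.7150 = 2.30 and β = 0.598·5.7150 = 3.42.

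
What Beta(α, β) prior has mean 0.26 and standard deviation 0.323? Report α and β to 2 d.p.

α = 0.22, β = 0.62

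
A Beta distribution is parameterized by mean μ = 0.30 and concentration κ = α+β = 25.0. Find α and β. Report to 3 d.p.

Split κ in proportion μ : (1−μ): α = 0.30·25.0 = 7.500, β = 25.0 − 7.500 = 17.500.

α = 7.500, β = 17.500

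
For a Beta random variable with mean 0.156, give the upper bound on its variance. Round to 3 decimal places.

0.132

For fixed mean μ the Beta variance is μ(1−μ)/(α+β+1), increasing as α+β decreases.
Its least upper bound (not attained) is μ(1−μ) = 0.156·0.844 = 0.132.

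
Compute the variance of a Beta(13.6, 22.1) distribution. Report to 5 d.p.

0.00643

Var = αβ/[(α+β)²(α+β+1)] = (13.6×22.1)/(35.7²×36.7) = 300.56/46773.783 = 0.00643.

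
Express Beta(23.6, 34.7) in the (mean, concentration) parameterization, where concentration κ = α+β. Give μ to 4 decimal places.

κ = α+β = 23.6+34.7 = 58.3; μ = α/κ = 23.6/58.3 = 0.4048.

μ = 0.4048, κ = 58.3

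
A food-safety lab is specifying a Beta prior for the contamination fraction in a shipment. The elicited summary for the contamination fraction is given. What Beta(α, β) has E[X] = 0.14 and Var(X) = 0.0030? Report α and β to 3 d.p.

α = 5.479, β = 33.655

Let s = α+β. The Beta variance is μ(1−μ)/(s+1).
So s+1 = μ(1−μ)/σ² = (0.14×0.86)/0.0030 = 0.1204/0.0030 = 40.1333, giving s = 39.1333.
Then α = μs = 0.14×39.1333 = 5.479 and β = (1−μ)s = 0.86×39.1333 = 33.655.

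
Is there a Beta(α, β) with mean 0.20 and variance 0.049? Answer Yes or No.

Yes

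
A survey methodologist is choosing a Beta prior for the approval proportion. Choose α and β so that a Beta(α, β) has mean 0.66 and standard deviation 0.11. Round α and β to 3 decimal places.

α = 11.580, β = 5.965

First σ² = 0.0121. Setting α = μn, β = (1−μ)n with n = α+β,
μ(1−μ)/(n+1) = 0.0121 ⇒ n+1 = 0.2244/0.0121 = 18.5455 ⇒ n = 17.5455.
Hence α = 0.66×17.5455 = 11.580, β = 0.34×17.5455 = 5.965.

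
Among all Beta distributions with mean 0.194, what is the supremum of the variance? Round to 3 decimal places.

0.156

For fixed mean μ the Beta variance is μ(1−μ)/(α+β+1), increasing as α+β decreases.
Its least upper bound (not attained) is μ(1−μ) = 0.194·0.806 = 0.156.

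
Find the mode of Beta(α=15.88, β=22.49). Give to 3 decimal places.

0.409

With α,β > 1, mode = (α−1)/(α+β−2) = 14.88/36.37 = 0.409.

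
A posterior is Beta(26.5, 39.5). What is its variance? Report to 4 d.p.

0.0036

α+β = 66.0 and αβ = 1046.75, so Var = αβ/[(α+β)²(α+β+1)] = 1046.75/291852.000 = 0.0036.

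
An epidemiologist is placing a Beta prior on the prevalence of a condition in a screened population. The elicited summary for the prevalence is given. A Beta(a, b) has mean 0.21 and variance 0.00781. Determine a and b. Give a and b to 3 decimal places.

a = 4.251, b = 15.991

Write ν = a+b; then a = μν and Var = μ(1−μ)/(ν+1).
ν = μ(1−μ)/Var − 1 = 0.1659/0.00781 − 1 = 20.2420.
a = 0.21·20.2420 = 4.251, b = 0.79·20.2420 = 15.991.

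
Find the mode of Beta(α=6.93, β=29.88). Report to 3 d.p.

The density x^(α−1)(1−x)^(β−1) is maximised at (α−1)/(α+β−2) = 5.93/34.81 = 0.170.

0.170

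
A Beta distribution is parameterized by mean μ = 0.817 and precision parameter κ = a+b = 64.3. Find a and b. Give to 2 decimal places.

a = 52.53, b = 11.77

Split κ in proportion μ : (1−μ): a = 0.817·64.3 = 52.53, b = 64.3 − 52.53 = 11.77.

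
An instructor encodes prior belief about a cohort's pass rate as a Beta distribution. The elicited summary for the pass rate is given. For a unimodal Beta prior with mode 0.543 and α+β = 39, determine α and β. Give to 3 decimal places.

Since the density peak of Beta(α,β) is at (α−1)/(α+β−2),
α = 1 + 0.543(39−2) = 21.091 and β = 39 − 21.091 = 17.909.

α = 21.091, β = 17.909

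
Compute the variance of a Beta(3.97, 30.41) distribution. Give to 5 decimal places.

α+β = 34.38 and αβ = 120.7277, so Var = αβ/[(α+β)²(α+β+1)] = 120.7277/41818.608072 = 0.00289.

0.00289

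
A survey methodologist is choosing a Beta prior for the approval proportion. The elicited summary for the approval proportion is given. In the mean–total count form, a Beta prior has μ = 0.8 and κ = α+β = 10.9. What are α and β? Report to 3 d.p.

α = μκ = 0.8×10.9 = 8.720 and β = (1−μ)κ = 0.2×10.9 = 2.180.

α = 8.720, β = 2.180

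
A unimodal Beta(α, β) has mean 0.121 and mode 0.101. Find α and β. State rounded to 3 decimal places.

Let s = α+β. Mean gives α = μs = 0.121s; mode gives (α−1)/(s−2) = 0.101.
Substituting: 0.121s − 1 = 0.101(s−2) = 0.101s − 0.202, so 0.020s = 0.798 and s = 39.9000.
Then α = 0.121×39.9000 = 4.828 and β = s−α = 35.072.

α = 4.828, β = 35.072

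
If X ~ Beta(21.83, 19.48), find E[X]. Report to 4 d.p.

0.5284

The Beta mean is α/(α+β) = 21.83/(21.83+19.48) = 0.5284.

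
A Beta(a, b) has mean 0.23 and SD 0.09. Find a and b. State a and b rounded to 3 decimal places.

a = 4.799, b = 16.065

σ² = 0.09² = 0.0081.
With s = a+b, Var = μ(1−μ)/(s+1), so s+1 = (0.23×0.77)/0.0081 = 21.8642 and s = 20.8642.
a = μs = 4.799, b = (1−μ)s = 16.065.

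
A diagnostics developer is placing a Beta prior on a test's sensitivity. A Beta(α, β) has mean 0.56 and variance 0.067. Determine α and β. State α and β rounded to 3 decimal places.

α = 1.499, β = 1.178

By moment matching, α+β = μ(1−μ)/σ² − 1 = (0.56·0.44)/0.067 − 1 = 3.6776 − 1 = 2.6776.
Since α/(α+β) = μ, α = 0.56·2.6776 = 1.499 and β = 0.44·2.6776 = 1.178.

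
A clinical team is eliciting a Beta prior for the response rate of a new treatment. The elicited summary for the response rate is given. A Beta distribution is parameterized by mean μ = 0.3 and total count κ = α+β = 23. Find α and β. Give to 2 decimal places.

α = 6.90, β = 16.10

Split κ in proportion μ : (1−μ): α = 0.3·23 = 6.90, β = 23 − 6.90 = 16.10.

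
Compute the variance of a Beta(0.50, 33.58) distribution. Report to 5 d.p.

0.00041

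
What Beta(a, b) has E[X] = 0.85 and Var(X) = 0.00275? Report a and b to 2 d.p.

a = 38.56, b = 6.80

Write ν = a+b; then a = μν and Var = μ(1−μ)/(ν+1).
ν = μ(1−μ)/Var − 1 = 0.1275/0.00275 − 1 = 45.3636.
a = 0.85·45.3636 = 38.56, b = 0.15·45.3636 = 6.80.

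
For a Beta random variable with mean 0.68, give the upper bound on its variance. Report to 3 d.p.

For fixed mean μ the Beta variance is μ(1−μ)/(α+β+1), increasing as α+β decreases.
Its least upper bound (not attained) is μ(1−μ) = 0.68·0.32 = 0.218.

0.218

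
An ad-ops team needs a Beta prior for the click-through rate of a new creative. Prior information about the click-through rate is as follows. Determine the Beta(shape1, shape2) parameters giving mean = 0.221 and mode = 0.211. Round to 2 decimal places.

shape1 = 12.77, shape2 = 45.03

With s = shape1+shape2: μ = shape1/s and mode = (shape1−1)/(s−2). Eliminating shape1 = μs,
μs − 1 = m(s−2) ⇒ s(μ−m) = 1−2m ⇒ s = 0.578/0.010 = 57.8000.
So shape1 = μs = 12.77, shape2 = (1−μ)s = 45.03.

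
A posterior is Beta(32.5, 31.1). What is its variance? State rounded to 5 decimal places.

0.00387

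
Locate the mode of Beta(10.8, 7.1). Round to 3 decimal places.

With α,β > 1, mode = (α−1)/(α+β−2) = 9.8/15.9 = 0.616.

0.616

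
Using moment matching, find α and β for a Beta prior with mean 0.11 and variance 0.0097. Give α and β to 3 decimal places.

α = 1.000, β = 8.093

Let s = α+β. The Beta variance is μ(1−μ)/(s+1).
So s+1 = μ(1−μ)/σ² = (0.11×0.89)/0.0097 = 0.0979/0.0097 = 10.0928, giving s = 9.0928.
Then α = μs = 0.11×9.0928 = 1.000 and β = (1−μ)s = 0.89×9.0928 = 8.093.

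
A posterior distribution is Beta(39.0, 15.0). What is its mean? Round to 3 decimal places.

E[X] = α/(α+β) = 39.0/54.0 = 0.722.

0.722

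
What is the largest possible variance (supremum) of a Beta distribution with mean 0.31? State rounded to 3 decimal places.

Var = μ(1−μ)/(α+β+1), which approaches μ(1−μ) as α+β → 0.
So the supremum is μ(1−μ) = 0.31×0.69 = 0.214.

0.214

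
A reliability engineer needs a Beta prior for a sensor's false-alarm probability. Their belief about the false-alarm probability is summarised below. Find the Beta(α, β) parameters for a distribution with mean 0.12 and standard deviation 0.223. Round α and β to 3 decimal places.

Variance = 0.223² = 0.049729. The moment-matching identity α+β = μ(1−μ)/Var − 1 gives
α+β = 0.1056/0.049729 − 1 = 1.1235, so α = μ·1.1235 = 0.135 and β = (1−μ)·1.1235 = 0.989.

α = 0.135, β = 0.989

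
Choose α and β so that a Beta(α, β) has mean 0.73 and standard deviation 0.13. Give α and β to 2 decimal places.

Variance = 0.13² = 0.0169. The moment-matching identity α+β = μ(1−μ)/Var − 1 gives
α+β = 0.1971/0.0169 − 1 = 10.6627, so α = μ·10.6627 = 7.78 and β = (1−μ)·10.6627 = 2.88.

α = 7.78, β = 2.88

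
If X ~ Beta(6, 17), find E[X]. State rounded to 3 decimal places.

The Beta mean is α/(α+β) = 6/(6+17) = 0.261.

0.261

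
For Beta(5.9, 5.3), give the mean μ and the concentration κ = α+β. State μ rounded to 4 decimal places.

κ = α+β = 5.9+5.3 = 11.2; μ = α/κ = 5.9/11.2 = 0.5268.

μ = 0.5268, κ = 11.2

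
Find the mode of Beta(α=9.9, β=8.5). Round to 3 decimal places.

The density x^(α−1)(1−x)^(β−1) is maximised at (α−1)/(α+β−2) = 8.9/16.4 = 0.543.

0.543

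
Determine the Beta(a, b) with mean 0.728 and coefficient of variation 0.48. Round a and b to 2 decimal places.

a = 0.45, b = 0.17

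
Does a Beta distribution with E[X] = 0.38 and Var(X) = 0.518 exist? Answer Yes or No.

A Beta with mean μ has variance μ(1−μ)/(α+β+1) < μ(1−μ).
Here μ(1−μ) = 0.38×0.62 = 0.2356, and 0.518 ≥ 0.2356.

No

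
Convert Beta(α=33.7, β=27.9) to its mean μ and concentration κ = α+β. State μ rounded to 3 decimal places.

μ = 0.547, κ = 61.6

κ = α+β = 33.7+27.9 = 61.6; μ = α/κ = 33.7/61.6 = 0.547.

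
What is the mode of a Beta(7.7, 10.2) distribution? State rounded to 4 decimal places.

With α,β > 1, mode = (α−1)/(α+β−2) = 6.7/15.9 = 0.4214.

0.4214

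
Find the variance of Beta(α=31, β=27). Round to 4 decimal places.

0.0042

Var = αβ/[(α+β)²(α+β+1)] = (31×27)/(58²×59) = 837/198476 = 0.0042.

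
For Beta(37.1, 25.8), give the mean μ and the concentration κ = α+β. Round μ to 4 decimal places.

κ = α+β = 37.1+25.8 = 62.9; μ = α/κ = 37.1/62.9 = 0.5898.

μ = 0.5898, κ = 62.9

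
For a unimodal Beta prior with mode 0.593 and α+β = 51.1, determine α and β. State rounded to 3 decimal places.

α = 30.116, β = 20.984

Since the density peak of Beta(α,β) is at (α−1)/(α+β−2),
α = 1 + 0.593(51.1−2) = 30.116 and β = 51.1 − 30.116 = 20.984.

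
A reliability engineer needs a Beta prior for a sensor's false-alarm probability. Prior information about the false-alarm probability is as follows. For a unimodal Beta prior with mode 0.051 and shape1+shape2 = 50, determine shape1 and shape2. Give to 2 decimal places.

shape1 = 3.45, shape2 = 46.55

Since the density peak of Beta(shape1,shape2) is at (shape1−1)/(shape1+shape2−2),
shape1 = 1 + 0.051(50−2) = 3.45 and shape2 = 50 − 3.45 = 46.55.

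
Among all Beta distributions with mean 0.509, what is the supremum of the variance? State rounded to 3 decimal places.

0.250

Var = μ(1−μ)/(α+β+1), which approaches μ(1−μ) as α+β → 0.
So the supremum is μ(1−μ) = 0.509×0.491 = 0.250.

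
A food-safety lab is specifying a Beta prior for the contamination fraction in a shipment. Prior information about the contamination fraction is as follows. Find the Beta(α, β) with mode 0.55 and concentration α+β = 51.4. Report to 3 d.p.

α = 28.170, β = 23.230

Mode = (α−1)/(κ−2) with κ = α+β, so α−1 = 0.55·49.4 = 27.170.
α = 28.170; β = κ − α = 23.230.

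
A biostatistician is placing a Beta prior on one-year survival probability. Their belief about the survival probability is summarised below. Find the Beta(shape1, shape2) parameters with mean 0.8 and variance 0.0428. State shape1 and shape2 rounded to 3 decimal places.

Write ν = shape1+shape2; then shape1 = μν and Var = μ(1−μ)/(ν+1).
ν = μ(1−μ)/Var − 1 = 0.16/0.0428 − 1 = 2.7383.
shape1 = 0.8·2.7383 = 2.191, shape2 = 0.2·2.7383 = 0.548.

shape1 = 2.191, shape2 = 0.548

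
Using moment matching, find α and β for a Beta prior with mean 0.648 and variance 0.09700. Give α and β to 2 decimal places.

α = 0.88, β = 0.48

Let s = α+β. The Beta variance is μ(1−μ)/(s+1).
So s+1 = μ(1−μ)/σ² = (0.648×0.352)/0.09700 = 0.228096/0.09700 = 2.3515, giving s = 1.3515.
Then α = μs = 0.648×1.3515 = 0.88 and β = (1−μ)s = 0.352×1.3515 = 0.48.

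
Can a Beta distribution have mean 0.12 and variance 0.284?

No

For any Beta, Var(X) < E[X]·(1−E[X]).
Here μ(1−μ) = 0.12×0.88 = 0.1056, and 0.284 ≥ 0.1056.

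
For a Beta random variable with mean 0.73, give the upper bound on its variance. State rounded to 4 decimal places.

0.1971

For fixed mean μ the Beta variance is μ(1−μ)/(α+β+1), increasing as α+β decreases.
Its least upper bound (not attained) is μ(1−μ) = 0.73·0.27 = 0.1971.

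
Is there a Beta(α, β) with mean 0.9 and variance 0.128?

No

For any Beta, Var(X) < E[X]·(1−E[X]).
Here μ(1−μ) = 0.9×0.1 = 0.09, and 0.128 ≥ 0.09.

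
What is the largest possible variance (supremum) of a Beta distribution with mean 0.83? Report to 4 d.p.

Var = μ(1−μ)/(α+β+1), which approaches μ(1−μ) as α+β → 0.
So the supremum is μ(1−μ) = 0.83×0.17 = 0.1411.

0.1411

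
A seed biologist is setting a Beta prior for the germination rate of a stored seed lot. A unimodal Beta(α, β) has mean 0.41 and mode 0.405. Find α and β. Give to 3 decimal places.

α = 15.580, β = 22.420

Let s = α+β. Mean gives α = μs = 0.41s; mode gives (α−1)/(s−2) = 0.405.
Substituting: 0.41s − 1 = 0.405(s−2) = 0.405s − 0.810, so 0.005s = 0.190 and s = 38.0000.
Then α = 0.41×38.0000 = 15.580 and β = s−α = 22.420.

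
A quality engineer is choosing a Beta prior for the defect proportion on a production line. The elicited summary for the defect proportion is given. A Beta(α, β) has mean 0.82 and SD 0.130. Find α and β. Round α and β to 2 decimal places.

α = 6.34, β = 1.39

First σ² = 0.016900. Setting α = μn, β = (1−μ)n with n = α+β,
μ(1−μ)/(n+1) = 0.016900 ⇒ n+1 = 0.1476/0.016900 = 8.7337 ⇒ n = 7.7337.
Hence α = 0.82×7.7337 = 6.34, β = 0.18×7.7337 = 1.39.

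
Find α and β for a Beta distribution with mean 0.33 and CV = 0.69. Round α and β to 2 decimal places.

α = 1.08, β = 2.19

Var = (CV·μ)² = (0.69×0.33)² = 0.051847.
α+β = μ(1−μ)/Var − 1 = 0.2211/0.051847 − 1 = 3.2644.
Thus α = 0.33·3.2644 = 1.08 and β = 0.67·3.2644 = 2.19.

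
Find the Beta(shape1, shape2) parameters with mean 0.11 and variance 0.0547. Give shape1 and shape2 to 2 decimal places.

Write ν = shape1+shape2; then shape1 = μν and Var = μ(1−μ)/(ν+1).
ν = μ(1−μ)/Var − 1 = 0.0979/0.0547 − 1 = 0.7898.
shape1 = 0.11·0.7898 = 0.09, shape2 = 0.89·0.7898 = 0.70.

shape1 = 0.09, shape2 = 0.70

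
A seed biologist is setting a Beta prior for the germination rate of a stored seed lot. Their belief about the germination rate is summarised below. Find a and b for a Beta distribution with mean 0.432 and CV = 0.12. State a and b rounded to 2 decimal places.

σ = CV·μ = 0.12×0.432 = 0.05184, so σ² = 0.002687.
s+1 = μ(1−μ)/σ² = 0.245376/0.002687 = 91.3066, so s = a+b = 90.3066.
a = μs = 39.01, b = (1−μ)s = 51.29.

a = 39.01, b = 51.29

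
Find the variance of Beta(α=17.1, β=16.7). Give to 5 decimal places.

Var = αβ/[(α+β)²(α+β+1)] = (17.1×16.7)/(33.8²×34.8) = 285.57/39756.912 = 0.00718.

0.00718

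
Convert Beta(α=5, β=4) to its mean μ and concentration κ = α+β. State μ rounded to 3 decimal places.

κ = α+β = 5+4 = 9; μ = α/κ = 5/9 = 0.556.

μ = 0.556, κ = 9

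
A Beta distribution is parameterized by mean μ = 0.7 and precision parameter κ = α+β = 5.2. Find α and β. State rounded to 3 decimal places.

α = μκ = 0.7×5.2 = 3.640 and β = (1−μ)κ = 0.3×5.2 = 1.560.

α = 3.640, β = 1.560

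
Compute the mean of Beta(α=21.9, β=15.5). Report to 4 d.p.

E[X] = α/(α+β) = 21.9/37.4 = 0.5856.

0.5856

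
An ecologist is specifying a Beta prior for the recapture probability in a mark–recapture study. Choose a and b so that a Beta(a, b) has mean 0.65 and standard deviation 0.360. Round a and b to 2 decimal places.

a = 0.49, b = 0.26

Variance = 0.360² = 0.129600. The moment-matching identity a+b = μ(1−μ)/Var − 1 gives
a+b = 0.2275/0.129600 − 1 = 0.7554, so a = μ·0.7554 = 0.49 and b = (1−μ)·0.7554 = 0.26.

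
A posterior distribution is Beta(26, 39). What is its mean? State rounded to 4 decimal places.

0.4000

The Beta mean is α/(α+β) = 26/(26+39) = 0.4000.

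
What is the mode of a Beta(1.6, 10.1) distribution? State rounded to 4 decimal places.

0.0619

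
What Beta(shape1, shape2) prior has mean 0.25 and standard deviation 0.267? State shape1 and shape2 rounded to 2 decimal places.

shape1 = 0.41, shape2 = 1.22

First σ² = 0.071289. Setting shape1 = μn, shape2 = (1−μ)n with n = shape1+shape2,
μ(1−μ)/(n+1) = 0.071289 ⇒ n+1 = 0.1875/0.071289 = 2.6301 ⇒ n = 1.6301.
Hence shape1 = 0.25×1.6301 = 0.41, shape2 = 0.75×1.6301 = 1.22.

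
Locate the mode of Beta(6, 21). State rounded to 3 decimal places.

With α,β > 1, mode = (α−1)/(α+β−2) = 5/25 = 0.200.

0.200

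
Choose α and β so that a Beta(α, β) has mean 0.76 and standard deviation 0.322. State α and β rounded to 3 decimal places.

α = 0.577, β = 0.182

First σ² = 0.103684. Setting α = μn, β = (1−μ)n with n = α+β,
μ(1−μ)/(n+1) = 0.103684 ⇒ n+1 = 0.1824/0.103684 = 1.7592 ⇒ n = 0.7592.
Hence α = 0.76×0.7592 = 0.577, β = 0.24×0.7592 = 0.182.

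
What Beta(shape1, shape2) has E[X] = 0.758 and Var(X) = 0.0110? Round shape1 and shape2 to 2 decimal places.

shape1 = 11.88, shape2 = 3.79

Write ν = shape1+shape2; then shape1 = μν and Var = μ(1−μ)/(ν+1).
ν = μ(1−μ)/Var − 1 = 0.183436/0.0110 − 1 = 15.6760.
shape1 = 0.758·15.6760 = 11.88, shape2 = 0.242·15.6760 = 3.79.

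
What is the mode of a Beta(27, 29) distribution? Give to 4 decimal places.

The density x^(α−1)(1−x)^(β−1) is maximised at (α−1)/(α+β−2) = 26/54 = 0.4815.

0.4815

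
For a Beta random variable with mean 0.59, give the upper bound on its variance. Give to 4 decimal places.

Var = μ(1−μ)/(α+β+1), which approaches μ(1−μ) as α+β → 0.
So the supremum is μ(1−μ) = 0.59×0.41 = 0.2419.

0.2419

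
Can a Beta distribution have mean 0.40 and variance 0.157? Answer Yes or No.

Yes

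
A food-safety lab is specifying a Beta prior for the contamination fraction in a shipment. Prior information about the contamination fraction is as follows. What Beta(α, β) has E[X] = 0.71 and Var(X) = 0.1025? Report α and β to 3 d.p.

α = 0.716, β = 0.293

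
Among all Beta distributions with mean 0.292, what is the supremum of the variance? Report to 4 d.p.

0.2067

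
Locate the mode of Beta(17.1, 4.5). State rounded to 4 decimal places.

0.8214

With α,β > 1, mode = (α−1)/(α+β−2) = 16.1/19.6 = 0.8214.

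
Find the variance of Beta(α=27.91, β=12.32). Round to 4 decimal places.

0.0052

α+β = 40.23 and αβ = 343.8512, so Var = αβ/[(α+β)²(α+β+1)] = 343.8512/66728.813067 = 0.0052.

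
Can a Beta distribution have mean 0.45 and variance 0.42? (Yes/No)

No

The Beta variance bound is σ² < μ(1−μ).
Here μ(1−μ) = 0.45×0.55 = 0.2475, and 0.42 ≥ 0.2475.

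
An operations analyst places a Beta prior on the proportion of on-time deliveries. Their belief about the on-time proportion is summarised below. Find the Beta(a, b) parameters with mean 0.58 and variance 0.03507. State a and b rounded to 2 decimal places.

a = 3.45, b = 2.50

Let s = a+b. The Beta variance is μ(1−μ)/(s+1).
So s+1 = μ(1−μ)/σ² = (0.58×0.42)/0.03507 = 0.2436/0.03507 = 6.9461, giving s = 5.9461.
Then a = μs = 0.58×5.9461 = 3.45 and b = (1−μ)s = 0.42×5.9461 = 2.50.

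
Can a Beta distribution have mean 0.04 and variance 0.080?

The Beta variance bound is σ² < μ(1−μ).
Here μ(1−μ) = 0.04×0.96 = 0.0384, and 0.080 ≥ 0.0384.

No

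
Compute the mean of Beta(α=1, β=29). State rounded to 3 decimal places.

The Beta mean is α/(α+β) = 1/(1+29) = 0.033.

0.033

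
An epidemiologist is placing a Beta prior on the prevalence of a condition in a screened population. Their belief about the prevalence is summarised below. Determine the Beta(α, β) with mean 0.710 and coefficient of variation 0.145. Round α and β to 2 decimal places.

σ = CV·μ = 0.145×0.710 = 0.10295, so σ² = 0.010599.
s+1 = μ(1−μ)/σ² = 0.205900/0.010599 = 19.4269, so s = α+β = 18.4269.
α = μs = 13.08, β = (1−μ)s = 5.34.

α = 13.08, β = 5.34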